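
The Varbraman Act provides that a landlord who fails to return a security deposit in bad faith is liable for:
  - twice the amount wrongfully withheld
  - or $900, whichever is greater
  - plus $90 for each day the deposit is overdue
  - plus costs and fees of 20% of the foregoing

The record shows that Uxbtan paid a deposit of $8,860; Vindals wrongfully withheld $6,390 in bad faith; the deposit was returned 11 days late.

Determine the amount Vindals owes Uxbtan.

$16,524

Doubled: 2 × $6,390 = $12,780
Minimum $900: $12,780 meets the minimum, no increase.
Late-return penalty: 11 × $90 = $990
Damages plus late penalty: $12,780 + $990 = $13,770
Costs and fees: 20% of $13,770 = $2,754
Total recovery: $13,770 + $2,754 = $16,524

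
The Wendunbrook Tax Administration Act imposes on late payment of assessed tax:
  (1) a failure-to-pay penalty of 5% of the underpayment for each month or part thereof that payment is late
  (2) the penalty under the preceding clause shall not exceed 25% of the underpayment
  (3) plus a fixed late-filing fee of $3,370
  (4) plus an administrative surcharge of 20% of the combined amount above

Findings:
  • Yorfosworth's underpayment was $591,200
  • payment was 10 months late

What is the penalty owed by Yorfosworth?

$181,404

Accrued rate: 5% × 10 = 50%, capped at 25% → 25%
Failure-to-pay penalty: 25% of $591,200 = $147,800
Penalty before surcharge: $147,800 + $3,370 = $151,170
Administrative surcharge: 20% of $151,170 = $30,234
Total penalty: $151,170 + $30,234 = $181,404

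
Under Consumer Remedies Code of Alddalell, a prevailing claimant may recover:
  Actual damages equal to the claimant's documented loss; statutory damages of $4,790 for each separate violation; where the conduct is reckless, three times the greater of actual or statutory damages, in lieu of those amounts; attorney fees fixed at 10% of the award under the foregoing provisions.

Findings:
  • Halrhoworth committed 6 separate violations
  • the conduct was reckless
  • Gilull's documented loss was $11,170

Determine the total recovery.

$94,842

Statutory damages: 6 × $4,790 = $28,740
Greater of actual damages ($11,170) or statutory damages ($28,740): $28,740
Trebled: 3 × $28,740 = $86,220
Attorney fees: 10% of $86,220 = $8,622
Total recovery: $86,220 + $8,622 = $94,842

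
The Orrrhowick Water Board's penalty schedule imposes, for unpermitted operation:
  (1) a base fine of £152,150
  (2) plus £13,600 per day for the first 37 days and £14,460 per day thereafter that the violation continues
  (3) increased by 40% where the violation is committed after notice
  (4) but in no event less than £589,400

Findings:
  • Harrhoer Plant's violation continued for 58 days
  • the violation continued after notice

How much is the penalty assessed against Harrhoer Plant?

First 37 days: 37 × £13,600 = £503,200
Remaining days: (58 − 37) × £14,460 = £303,660
Per-day component: £503,200 + £303,660 = £806,860
Base plus per-day: £152,150 + £806,860 = £959,010
Enhancement: 40% of £959,010 = £383,604
Enhanced fine: £959,010 + £383,604 = £1,342,614
Minimum £589,400: £1,342,614 meets the minimum, no increase.

£1,342,614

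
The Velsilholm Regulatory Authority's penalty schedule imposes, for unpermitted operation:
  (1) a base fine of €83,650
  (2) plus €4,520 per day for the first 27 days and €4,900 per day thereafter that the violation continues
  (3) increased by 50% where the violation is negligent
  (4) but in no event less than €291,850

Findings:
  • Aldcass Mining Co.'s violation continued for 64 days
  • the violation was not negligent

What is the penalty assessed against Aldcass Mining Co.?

First 27 days: 27 × €4,520 = €122,040
Remaining days: (64 − 27) × €4,900 = €181,300
Per-day component: €122,040 + €181,300 = €303,340
Base plus per-day: €83,650 + €303,340 = €386,990
The violation was not negligent: no 50% increase.
Minimum €291,850: €386,990 meets the minimum, no increase.

€386,990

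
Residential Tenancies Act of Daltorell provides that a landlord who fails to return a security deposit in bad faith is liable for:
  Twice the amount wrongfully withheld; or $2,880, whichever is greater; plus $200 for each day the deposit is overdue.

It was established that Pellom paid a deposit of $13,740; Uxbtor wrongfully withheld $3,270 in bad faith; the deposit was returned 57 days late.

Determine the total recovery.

Doubled: 2 × $3,270 = $6,540
Minimum $2,880: $6,540 meets the minimum, no increase.
Late-return penalty: 57 × $200 = $11,400
Damages plus late penalty: $6,540 + $11,400 = $17,940

$17,940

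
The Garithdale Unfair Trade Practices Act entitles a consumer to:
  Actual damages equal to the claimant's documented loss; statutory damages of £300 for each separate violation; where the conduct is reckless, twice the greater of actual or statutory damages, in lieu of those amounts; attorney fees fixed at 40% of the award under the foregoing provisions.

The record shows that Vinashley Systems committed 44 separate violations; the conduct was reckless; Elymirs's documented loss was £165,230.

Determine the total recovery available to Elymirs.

£462,644

Statutory damages: 44 × £300 = £13,200
Greater of actual damages (£165,230) or statutory damages (£13,200): £165,230
Doubled: 2 × £165,230 = £330,460
Attorney fees: 40% of £330,460 = £132,184
Total recovery: £330,460 + £132,184 = £462,644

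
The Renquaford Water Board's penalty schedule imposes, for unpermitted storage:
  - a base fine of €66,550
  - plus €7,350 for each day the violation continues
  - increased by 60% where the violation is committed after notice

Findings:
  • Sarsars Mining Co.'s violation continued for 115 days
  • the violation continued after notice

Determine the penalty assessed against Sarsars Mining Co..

Per-day component: 115 × €7,350 = €845,250
Base plus per-day: €66,550 + €845,250 = €911,800
Enhancement: 60% of €911,800 = €547,080
Enhanced fine: €911,800 + €547,080 = €1,458,880

€1,458,880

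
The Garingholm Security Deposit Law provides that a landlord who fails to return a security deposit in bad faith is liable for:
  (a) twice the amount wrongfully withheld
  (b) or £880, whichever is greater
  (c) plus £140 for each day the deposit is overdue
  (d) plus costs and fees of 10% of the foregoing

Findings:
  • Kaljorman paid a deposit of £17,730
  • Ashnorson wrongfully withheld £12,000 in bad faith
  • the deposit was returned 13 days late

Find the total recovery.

£28,402

Doubled: 2 × £12,000 = £24,000
Minimum £880: £24,000 meets the minimum, no increase.
Late-return penalty: 13 × £140 = £1,820
Damages plus late penalty: £24,000 + £1,820 = £25,820
Costs and fees: 10% of £25,820 = £2,582
Total recovery: £25,820 + £2,582 = £28,402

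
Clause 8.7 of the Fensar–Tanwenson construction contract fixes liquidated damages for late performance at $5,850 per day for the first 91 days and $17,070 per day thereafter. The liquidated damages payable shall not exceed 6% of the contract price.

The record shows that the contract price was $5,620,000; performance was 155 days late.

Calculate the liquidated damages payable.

$337,200

First 91 days: 91 × $5,850 = $532,350
Remaining days: (155 − 91) × $17,070 = $1,092,480
Accrued per-day damages: $532,350 + $1,092,480 = $1,624,830
Cap: 6% of $5,620,000 = $337,200
Cap at $337,200: $1,624,830 exceeds the cap → $337,200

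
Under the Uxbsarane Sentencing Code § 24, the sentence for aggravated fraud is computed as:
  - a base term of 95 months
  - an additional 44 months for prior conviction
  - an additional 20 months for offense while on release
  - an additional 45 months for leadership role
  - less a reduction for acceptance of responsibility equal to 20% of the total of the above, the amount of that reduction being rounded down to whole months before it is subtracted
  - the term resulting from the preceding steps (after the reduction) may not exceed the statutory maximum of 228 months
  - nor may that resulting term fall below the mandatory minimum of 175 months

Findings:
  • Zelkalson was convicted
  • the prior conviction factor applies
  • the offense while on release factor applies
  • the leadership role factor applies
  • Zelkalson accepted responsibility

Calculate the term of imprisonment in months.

175 months

Prior conviction enhancement: +44 months
Offense while on release enhancement: +20 months
Leadership role enhancement: +45 months
Adjusted term: 95 months + 44 months + 20 months + 45 months = 204 months
Acceptance of responsibility reduction: 20% of 204 months = 40 months (rounded down)
After reduction: 204 − 40 = 164 months
Cap at 228 months: 164 months is within the cap, no reduction.
Minimum 175 months: 164 months is below the minimum → 175 months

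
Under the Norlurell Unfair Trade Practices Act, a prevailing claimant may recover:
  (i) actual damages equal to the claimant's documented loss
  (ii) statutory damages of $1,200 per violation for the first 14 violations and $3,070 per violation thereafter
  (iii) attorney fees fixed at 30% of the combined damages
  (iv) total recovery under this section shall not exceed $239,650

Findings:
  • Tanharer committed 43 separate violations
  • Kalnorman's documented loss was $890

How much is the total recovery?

$138,736

First 14 violations: 14 × $1,200 = $16,800
Remaining violations: (43 − 14) × $3,070 = $89,030
Statutory damages: $16,800 + $89,030 = $105,830
Combined damages: $890 + $105,830 = $106,720
Attorney fees: 30% of $106,720 = $32,016
Total before cap: $106,720 + $32,016 = $138,736
Cap at $239,650: $138,736 is within the cap, no reduction.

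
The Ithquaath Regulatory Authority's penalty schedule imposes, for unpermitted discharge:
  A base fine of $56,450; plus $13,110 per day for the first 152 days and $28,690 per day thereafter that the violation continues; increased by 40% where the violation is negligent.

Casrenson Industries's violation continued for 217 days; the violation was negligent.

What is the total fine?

$5,479,628

First 152 days: 152 × $13,110 = $1,992,720
Remaining days: (217 − 152) × $28,690 = $1,864,850
Per-day component: $1,992,720 + $1,864,850 = $3,857,570
Base plus per-day: $56,450 + $3,857,570 = $3,914,020
Enhancement: 40% of $3,914,020 = $1,565,608
Enhanced fine: $3,914,020 + $1,565,608 = $5,479,628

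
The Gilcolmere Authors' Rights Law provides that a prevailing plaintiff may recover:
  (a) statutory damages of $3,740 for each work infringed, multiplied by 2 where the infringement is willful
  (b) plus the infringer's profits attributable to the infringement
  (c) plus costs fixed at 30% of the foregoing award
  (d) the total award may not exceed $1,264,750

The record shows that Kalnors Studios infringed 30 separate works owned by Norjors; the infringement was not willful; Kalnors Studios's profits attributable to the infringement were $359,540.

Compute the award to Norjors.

Award: $613,262

Statutory damages: 30 × $3,740 = $112,200
Infringement not willful: no ×2 enhancement.
Combined award: $112,200 + $359,540 = $471,740
Costs: 30% of $471,740 = $141,522
Award plus costs: $471,740 + $141,522 = $613,262
Cap at $1,264,750: $613,262 is within the cap, no reduction.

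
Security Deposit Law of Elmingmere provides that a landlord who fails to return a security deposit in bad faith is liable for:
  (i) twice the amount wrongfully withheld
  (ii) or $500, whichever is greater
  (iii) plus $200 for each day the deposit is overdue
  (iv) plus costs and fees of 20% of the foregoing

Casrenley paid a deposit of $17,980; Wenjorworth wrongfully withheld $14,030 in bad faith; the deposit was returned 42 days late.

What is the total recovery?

Doubled: 2 × $14,030 = $28,060
Minimum $500: $28,060 meets the minimum, no increase.
Late-return penalty: 42 × $200 = $8,400
Damages plus late penalty: $28,060 + $8,400 = $36,460
Costs and fees: 20% of $36,460 = $7,292
Total recovery: $36,460 + $7,292 = $43,752

$43,752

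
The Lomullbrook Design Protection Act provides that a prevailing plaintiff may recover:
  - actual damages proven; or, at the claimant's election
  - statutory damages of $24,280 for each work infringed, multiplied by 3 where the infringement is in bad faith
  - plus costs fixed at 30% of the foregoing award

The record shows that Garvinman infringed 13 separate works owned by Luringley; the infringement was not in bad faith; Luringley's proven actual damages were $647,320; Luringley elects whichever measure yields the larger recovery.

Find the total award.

Award: $841,516

Statutory damages: 13 × $24,280 = $315,640
Infringement not in bad faith: no ×3 enhancement.
Greater of actual damages ($647,320) or statutory damages ($315,640): $647,320
Costs: 30% of $647,320 = $194,196
Award plus costs: $647,320 + $194,196 = $841,516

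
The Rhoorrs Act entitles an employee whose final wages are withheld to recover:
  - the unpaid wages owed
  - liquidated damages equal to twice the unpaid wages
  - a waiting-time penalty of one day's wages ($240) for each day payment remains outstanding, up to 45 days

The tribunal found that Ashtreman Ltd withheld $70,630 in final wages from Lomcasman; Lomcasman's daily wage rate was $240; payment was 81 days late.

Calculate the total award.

Doubled: 2 × $70,630 = $141,260
Penalty days: min(81, 45) = 45
Waiting-time penalty: 45 × $240 = $10,800
Total award: $70,630 + $141,260 + $10,800 = $222,690

$222,690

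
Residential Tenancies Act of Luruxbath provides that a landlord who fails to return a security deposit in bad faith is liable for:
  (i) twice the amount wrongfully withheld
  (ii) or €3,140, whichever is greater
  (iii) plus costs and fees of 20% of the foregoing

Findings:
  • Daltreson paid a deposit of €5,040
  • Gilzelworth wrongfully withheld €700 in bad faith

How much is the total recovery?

€3,768

Doubled: 2 × €700 = €1,400
Minimum €3,140: €1,400 is below the minimum → €3,140
Costs and fees: 20% of €3,140 = €628
Total recovery: €3,140 + €628 = €3,768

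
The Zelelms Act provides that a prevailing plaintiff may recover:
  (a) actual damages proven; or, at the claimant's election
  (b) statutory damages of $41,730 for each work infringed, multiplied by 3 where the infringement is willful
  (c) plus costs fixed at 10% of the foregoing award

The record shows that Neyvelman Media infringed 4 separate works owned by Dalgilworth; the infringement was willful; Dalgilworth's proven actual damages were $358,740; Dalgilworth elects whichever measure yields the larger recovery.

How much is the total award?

$550,836

Statutory damages: 4 × $41,730 = $166,920
Trebled: 3 × $166,920 = $500,760
Greater of actual damages ($358,740) or enhanced statutory damages ($500,760): $500,760
Costs: 10% of $500,760 = $50,076
Award plus costs: $500,760 + $50,076 = $550,836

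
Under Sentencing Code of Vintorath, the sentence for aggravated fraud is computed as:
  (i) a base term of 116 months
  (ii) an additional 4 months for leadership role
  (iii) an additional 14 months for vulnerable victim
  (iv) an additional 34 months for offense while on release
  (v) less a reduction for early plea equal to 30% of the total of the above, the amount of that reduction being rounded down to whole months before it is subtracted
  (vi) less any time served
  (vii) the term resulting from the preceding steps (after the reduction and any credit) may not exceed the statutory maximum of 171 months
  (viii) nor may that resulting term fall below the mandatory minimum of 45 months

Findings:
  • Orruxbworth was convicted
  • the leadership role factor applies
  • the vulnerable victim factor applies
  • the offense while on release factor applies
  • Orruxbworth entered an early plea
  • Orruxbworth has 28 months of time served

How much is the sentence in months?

Leadership role enhancement: +4 months
Vulnerable victim enhancement: +14 months
Offense while on release enhancement: +34 months
Adjusted term: 116 months + 4 months + 14 months + 34 months = 168 months
Early plea reduction: 30% of 168 months = 50 months (rounded down)
After reduction: 168 − 50 = 118 months
Less time served: 118 months − 28 months = 90 months
Cap at 171 months: 90 months is within the cap, no reduction.
Minimum 45 months: 90 months meets the minimum, no increase.

Sentence: 90 months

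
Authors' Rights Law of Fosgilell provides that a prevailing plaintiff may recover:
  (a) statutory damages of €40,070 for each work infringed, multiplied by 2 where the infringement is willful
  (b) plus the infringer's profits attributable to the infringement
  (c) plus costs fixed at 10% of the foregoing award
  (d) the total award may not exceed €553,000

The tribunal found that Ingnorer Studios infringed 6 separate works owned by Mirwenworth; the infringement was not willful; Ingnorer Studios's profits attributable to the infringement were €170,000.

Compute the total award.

Statutory damages: 6 × €40,070 = €240,420
Infringement not willful: no ×2 enhancement.
Combined award: €240,420 + €170,000 = €410,420
Costs: 10% of €410,420 = €41,042
Award plus costs: €410,420 + €41,042 = €451,462
Cap at €553,000: €451,462 is within the cap, no reduction.

Award: €451,462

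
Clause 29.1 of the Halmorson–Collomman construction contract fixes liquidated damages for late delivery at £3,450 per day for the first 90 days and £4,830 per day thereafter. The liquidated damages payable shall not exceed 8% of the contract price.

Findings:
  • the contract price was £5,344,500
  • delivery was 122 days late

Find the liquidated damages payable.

£427,560

First 90 days: 90 × £3,450 = £310,500
Remaining days: (122 − 90) × £4,830 = £154,560
Accrued per-day damages: £310,500 + £154,560 = £465,060
Cap: 8% of £5,344,500 = £427,560
Cap at £427,560: £465,060 exceeds the cap → £427,560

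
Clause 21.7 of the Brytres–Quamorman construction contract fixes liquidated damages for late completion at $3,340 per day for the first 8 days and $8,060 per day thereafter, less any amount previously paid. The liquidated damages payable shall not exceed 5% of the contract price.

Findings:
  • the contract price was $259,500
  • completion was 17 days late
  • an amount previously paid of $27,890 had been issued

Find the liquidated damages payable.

$12,975

First 8 days: 8 × $3,340 = $26,720
Remaining days: (17 − 8) × $8,060 = $72,540
Accrued per-day damages: $26,720 + $72,540 = $99,260
Less amount previously paid: $99,260 − $27,890 = $71,370
Cap: 5% of $259,500 = $12,975
Cap at $12,975: $71,370 exceeds the cap → $12,975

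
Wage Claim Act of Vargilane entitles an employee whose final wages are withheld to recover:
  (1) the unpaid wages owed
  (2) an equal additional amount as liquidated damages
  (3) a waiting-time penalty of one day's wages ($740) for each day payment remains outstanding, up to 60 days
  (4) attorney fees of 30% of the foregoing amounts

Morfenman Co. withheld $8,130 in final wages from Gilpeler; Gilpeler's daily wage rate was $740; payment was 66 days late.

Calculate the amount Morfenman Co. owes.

$78,858

Liquidated damages (equal amount): $8,130
Penalty days: min(66, 60) = 60
Waiting-time penalty: 60 × $740 = $44,400
Subtotal: $8,130 + $8,130 + $44,400 = $60,660
Attorney fees: 30% of $60,660 = $18,198
Total award: $60,660 + $18,198 = $78,858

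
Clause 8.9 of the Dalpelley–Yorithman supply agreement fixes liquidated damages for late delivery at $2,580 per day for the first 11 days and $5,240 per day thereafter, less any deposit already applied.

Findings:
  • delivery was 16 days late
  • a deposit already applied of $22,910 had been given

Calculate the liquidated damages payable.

$31,670

First 11 days: 11 × $2,580 = $28,380
Remaining days: (16 − 11) × $5,240 = $26,200
Accrued per-day damages: $28,380 + $26,200 = $54,580
Less deposit already applied: $54,580 − $22,910 = $31,670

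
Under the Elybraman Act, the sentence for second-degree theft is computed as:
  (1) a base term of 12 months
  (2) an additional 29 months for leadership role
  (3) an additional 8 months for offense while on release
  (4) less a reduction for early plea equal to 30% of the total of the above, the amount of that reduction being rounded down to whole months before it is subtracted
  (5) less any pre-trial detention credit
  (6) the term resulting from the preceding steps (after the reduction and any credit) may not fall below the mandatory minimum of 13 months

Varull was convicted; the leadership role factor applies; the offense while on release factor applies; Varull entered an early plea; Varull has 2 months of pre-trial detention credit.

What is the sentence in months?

Leadership role enhancement: +29 months
Offense while on release enhancement: +8 months
Adjusted term: 12 months + 29 months + 8 months = 49 months
Early plea reduction: 30% of 49 months = 14 months (rounded down)
After reduction: 49 − 14 = 35 months
Less pre-trial detention credit: 35 months − 2 months = 33 months
Minimum 13 months: 33 months meets the minimum, no increase.

33 months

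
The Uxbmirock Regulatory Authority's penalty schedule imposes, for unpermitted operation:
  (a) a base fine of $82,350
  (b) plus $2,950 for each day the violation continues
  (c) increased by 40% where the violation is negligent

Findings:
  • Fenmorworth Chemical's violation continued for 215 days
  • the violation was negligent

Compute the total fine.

Civil penalty: $1,003,240

Per-day component: 215 × $2,950 = $634,250
Base plus per-day: $82,350 + $634,250 = $716,600
Enhancement: 40% of $716,600 = $286,640
Enhanced fine: $716,600 + $286,640 = $1,003,240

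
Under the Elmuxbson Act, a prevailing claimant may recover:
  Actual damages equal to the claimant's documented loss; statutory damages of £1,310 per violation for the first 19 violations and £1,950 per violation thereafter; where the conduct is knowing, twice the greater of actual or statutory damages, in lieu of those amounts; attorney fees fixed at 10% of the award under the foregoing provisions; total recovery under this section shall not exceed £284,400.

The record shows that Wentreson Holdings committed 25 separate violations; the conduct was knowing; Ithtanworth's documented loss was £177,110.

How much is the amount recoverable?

£284,400

First 19 violations: 19 × £1,310 = £24,890
Remaining violations: (25 − 19) × £1,950 = £11,700
Statutory damages: £24,890 + £11,700 = £36,590
Greater of actual damages (£177,110) or statutory damages (£36,590): £177,110
Doubled: 2 × £177,110 = £354,220
Attorney fees: 10% of £354,220 = £35,422
Total before cap: £354,220 + £35,422 = £389,642
Cap at £284,400: £389,642 exceeds the cap → £284,400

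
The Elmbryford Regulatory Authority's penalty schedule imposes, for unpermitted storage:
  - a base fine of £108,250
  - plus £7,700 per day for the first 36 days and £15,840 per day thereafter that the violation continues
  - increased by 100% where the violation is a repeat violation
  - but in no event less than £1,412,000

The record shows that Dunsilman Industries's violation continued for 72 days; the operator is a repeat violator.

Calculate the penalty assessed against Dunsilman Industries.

£1,911,380

First 36 days: 36 × £7,700 = £277,200
Remaining days: (72 − 36) × £15,840 = £570,240
Per-day component: £277,200 + £570,240 = £847,440
Base plus per-day: £108,250 + £847,440 = £955,690
Enhancement: 100% of £955,690 = £955,690
Enhanced fine: £955,690 + £955,690 = £1,911,380
Minimum £1,412,000: £1,911,380 meets the minimum, no increase.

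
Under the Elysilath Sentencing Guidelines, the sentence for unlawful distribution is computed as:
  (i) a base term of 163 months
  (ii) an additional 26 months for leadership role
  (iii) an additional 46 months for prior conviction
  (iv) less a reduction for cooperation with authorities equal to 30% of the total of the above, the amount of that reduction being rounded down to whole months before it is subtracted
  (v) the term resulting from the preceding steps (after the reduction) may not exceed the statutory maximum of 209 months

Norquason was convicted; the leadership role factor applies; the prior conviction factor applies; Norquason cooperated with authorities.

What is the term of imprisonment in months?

Leadership role enhancement: +26 months
Prior conviction enhancement: +46 months
Adjusted term: 163 months + 26 months + 46 months = 235 months
Cooperation with authorities reduction: 30% of 235 months = 70 months (rounded down)
After reduction: 235 − 70 = 165 months
Cap at 209 months: 165 months is within the cap, no reduction.

165 months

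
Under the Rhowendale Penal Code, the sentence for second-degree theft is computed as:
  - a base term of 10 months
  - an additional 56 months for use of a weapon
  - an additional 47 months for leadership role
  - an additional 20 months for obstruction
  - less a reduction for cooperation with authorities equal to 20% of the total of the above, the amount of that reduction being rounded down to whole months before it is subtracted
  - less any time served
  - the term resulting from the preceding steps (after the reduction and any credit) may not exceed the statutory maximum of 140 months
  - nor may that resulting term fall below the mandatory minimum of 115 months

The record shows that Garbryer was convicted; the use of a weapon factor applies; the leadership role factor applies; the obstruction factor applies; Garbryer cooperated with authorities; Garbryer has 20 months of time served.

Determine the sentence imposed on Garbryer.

115 months

Use of a weapon enhancement: +56 months
Leadership role enhancement: +47 months
Obstruction enhancement: +20 months
Adjusted term: 10 months + 56 months + 47 months + 20 months = 133 months
Cooperation with authorities reduction: 20% of 133 months = 26 months (rounded down)
After reduction: 133 − 26 = 107 months
Less time served: 107 months − 20 months = 87 months
Cap at 140 months: 87 months is within the cap, no reduction.
Minimum 115 months: 87 months is below the minimum → 115 months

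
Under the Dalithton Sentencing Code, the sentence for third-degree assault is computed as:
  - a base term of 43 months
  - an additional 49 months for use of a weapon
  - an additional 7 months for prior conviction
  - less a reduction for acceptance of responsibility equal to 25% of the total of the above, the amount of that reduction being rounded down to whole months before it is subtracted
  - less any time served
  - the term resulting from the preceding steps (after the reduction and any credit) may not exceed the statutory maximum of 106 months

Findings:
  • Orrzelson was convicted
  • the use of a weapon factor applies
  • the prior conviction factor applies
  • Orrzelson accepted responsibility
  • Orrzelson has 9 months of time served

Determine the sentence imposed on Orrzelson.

Use of a weapon enhancement: +49 months
Prior conviction enhancement: +7 months
Adjusted term: 43 months + 49 months + 7 months = 99 months
Acceptance of responsibility reduction: 25% of 99 months = 24 months (rounded down)
After reduction: 99 − 24 = 75 months
Less time served: 75 months − 9 months = 66 months
Cap at 106 months: 66 months is within the cap, no reduction.

Sentence: 66 months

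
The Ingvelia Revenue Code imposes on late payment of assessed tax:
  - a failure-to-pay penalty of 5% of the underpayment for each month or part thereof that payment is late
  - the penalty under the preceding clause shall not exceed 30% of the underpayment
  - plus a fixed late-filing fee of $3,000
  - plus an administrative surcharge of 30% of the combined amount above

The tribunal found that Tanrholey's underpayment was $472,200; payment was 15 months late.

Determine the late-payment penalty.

Penalty: $188,058

Accrued rate: 5% × 15 = 75%, capped at 30% → 30%
Failure-to-pay penalty: 30% of $472,200 = $141,660
Penalty before surcharge: $141,660 + $3,000 = $144,660
Administrative surcharge: 30% of $144,660 = $43,398
Total penalty: $144,660 + $43,398 = $188,058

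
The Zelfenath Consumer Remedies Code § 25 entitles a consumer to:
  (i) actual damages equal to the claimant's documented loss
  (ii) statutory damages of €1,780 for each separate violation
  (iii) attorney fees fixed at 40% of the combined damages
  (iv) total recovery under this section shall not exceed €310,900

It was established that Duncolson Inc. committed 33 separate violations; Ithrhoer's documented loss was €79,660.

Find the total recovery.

Statutory damages: 33 × €1,780 = €58,740
Combined damages: €79,660 + €58,740 = €138,400
Attorney fees: 40% of €138,400 = €55,360
Total before cap: €138,400 + €55,360 = €193,760
Cap at €310,900: €193,760 is within the cap, no reduction.

€193,760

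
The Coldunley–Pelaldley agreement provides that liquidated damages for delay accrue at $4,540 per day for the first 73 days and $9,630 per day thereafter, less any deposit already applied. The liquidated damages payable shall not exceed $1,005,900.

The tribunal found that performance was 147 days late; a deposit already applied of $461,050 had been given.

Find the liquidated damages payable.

First 73 days: 73 × $4,540 = $331,420
Remaining days: (147 − 73) × $9,630 = $712,620
Accrued per-day damages: $331,420 + $712,620 = $1,044,040
Less deposit already applied: $1,044,040 − $461,050 = $582,990
Cap at $1,005,900: $582,990 is within the cap, no reduction.

Liquidated damages: $582,990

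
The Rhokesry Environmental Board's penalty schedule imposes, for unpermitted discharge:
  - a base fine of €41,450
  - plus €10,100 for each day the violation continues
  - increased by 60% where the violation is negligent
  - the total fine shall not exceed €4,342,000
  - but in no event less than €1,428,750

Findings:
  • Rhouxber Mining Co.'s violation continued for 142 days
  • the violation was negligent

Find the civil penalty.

€2,361,040

Per-day component: 142 × €10,100 = €1,434,200
Base plus per-day: €41,450 + €1,434,200 = €1,475,650
Enhancement: 60% of €1,475,650 = €885,390
Enhanced fine: €1,475,650 + €885,390 = €2,361,040
Cap at €4,342,000: €2,361,040 is within the cap, no reduction.
Minimum €1,428,750: €2,361,040 meets the minimum, no increase.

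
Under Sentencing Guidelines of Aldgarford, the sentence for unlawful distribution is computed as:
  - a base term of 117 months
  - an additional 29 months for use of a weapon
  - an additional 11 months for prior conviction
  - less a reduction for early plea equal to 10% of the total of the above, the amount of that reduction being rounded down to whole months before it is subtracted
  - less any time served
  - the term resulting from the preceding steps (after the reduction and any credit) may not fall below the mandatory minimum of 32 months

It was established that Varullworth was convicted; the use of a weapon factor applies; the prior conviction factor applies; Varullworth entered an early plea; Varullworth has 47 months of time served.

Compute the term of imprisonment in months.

Sentence: 95 months

Use of a weapon enhancement: +29 months
Prior conviction enhancement: +11 months
Adjusted term: 117 months + 29 months + 11 months = 157 months
Early plea reduction: 10% of 157 months = 15 months (rounded down)
After reduction: 157 − 15 = 142 months
Less time served: 142 months − 47 months = 95 months
Minimum 32 months: 95 months meets the minimum, no increase.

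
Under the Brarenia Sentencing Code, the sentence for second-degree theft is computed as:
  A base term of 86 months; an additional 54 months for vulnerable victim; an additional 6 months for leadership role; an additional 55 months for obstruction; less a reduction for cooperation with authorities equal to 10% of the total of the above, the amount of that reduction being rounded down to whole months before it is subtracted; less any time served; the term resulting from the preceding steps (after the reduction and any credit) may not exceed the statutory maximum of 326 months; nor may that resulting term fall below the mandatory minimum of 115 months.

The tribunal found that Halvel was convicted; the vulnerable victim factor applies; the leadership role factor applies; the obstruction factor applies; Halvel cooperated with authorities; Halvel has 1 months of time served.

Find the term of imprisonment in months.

180 months

Vulnerable victim enhancement: +54 months
Leadership role enhancement: +6 months
Obstruction enhancement: +55 months
Adjusted term: 86 months + 54 months + 6 months + 55 months = 201 months
Cooperation with authorities reduction: 10% of 201 months = 20 months (rounded down)
After reduction: 201 − 20 = 181 months
Less time served: 181 months − 1 months = 180 months
Cap at 326 months: 180 months is within the cap, no reduction.
Minimum 115 months: 180 months meets the minimum, no increase.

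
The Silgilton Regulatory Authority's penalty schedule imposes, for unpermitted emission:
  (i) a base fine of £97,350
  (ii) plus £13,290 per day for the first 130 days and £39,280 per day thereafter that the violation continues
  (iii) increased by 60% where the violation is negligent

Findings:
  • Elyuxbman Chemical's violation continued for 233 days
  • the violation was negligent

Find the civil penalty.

Civil penalty: £9,393,424

First 130 days: 130 × £13,290 = £1,727,700
Remaining days: (233 − 130) × £39,280 = £4,045,840
Per-day component: £1,727,700 + £4,045,840 = £5,773,540
Base plus per-day: £97,350 + £5,773,540 = £5,870,890
Enhancement: 60% of £5,870,890 = £3,522,534
Enhanced fine: £5,870,890 + £3,522,534 = £9,393,424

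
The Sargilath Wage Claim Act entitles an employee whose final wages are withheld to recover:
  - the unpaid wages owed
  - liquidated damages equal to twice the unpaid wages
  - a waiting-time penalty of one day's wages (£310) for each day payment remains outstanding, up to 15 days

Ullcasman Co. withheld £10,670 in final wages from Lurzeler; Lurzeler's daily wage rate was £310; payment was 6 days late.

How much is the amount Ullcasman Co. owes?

£33,870

Doubled: 2 × £10,670 = £21,340
Penalty days: min(6, 15) = 6
Waiting-time penalty: 6 × £310 = £1,860
Total award: £10,670 + £21,340 + £1,860 = £33,870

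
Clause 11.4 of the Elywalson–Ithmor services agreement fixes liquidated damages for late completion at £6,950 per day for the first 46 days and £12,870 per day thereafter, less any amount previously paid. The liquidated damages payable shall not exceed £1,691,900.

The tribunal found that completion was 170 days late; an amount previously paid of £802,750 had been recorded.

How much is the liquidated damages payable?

First 46 days: 46 × £6,950 = £319,700
Remaining days: (170 − 46) × £12,870 = £1,595,880
Accrued per-day damages: £319,700 + £1,595,880 = £1,915,580
Less amount previously paid: £1,915,580 − £802,750 = £1,112,830
Cap at £1,691,900: £1,112,830 is within the cap, no reduction.

£1,112,830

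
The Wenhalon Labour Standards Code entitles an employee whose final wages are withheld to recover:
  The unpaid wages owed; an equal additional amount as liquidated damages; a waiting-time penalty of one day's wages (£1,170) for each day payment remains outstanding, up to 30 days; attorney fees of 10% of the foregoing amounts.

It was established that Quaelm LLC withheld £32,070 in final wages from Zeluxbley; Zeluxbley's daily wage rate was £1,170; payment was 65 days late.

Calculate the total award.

Liquidated damages (equal amount): £32,070
Penalty days: min(65, 30) = 30
Waiting-time penalty: 30 × £1,170 = £35,100
Subtotal: £32,070 + £32,070 + £35,100 = £99,240
Attorney fees: 10% of £99,240 = £9,924
Total award: £99,240 + £9,924 = £109,164

£109,164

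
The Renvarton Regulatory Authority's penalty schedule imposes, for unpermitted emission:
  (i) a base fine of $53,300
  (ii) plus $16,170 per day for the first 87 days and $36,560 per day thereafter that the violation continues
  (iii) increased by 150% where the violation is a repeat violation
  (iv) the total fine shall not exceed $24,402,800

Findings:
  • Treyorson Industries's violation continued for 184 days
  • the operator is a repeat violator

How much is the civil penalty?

$12,516,025

First 87 days: 87 × $16,170 = $1,406,790
Remaining days: (184 − 87) × $36,560 = $3,546,320
Per-day component: $1,406,790 + $3,546,320 = $4,953,110
Base plus per-day: $53,300 + $4,953,110 = $5,006,410
Enhancement: 150% of $5,006,410 = $7,509,615
Enhanced fine: $5,006,410 + $7,509,615 = $12,516,025
Cap at $24,402,800: $12,516,025 is within the cap, no reduction.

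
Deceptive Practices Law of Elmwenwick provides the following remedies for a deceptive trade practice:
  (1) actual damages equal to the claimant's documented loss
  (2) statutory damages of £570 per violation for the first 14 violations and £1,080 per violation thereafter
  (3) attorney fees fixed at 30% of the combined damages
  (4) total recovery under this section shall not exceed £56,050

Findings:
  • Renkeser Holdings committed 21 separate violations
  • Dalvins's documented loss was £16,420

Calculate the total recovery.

First 14 violations: 14 × £570 = £7,980
Remaining violations: (21 − 14) × £1,080 = £7,560
Statutory damages: £7,980 + £7,560 = £15,540
Combined damages: £16,420 + £15,540 = £31,960
Attorney fees: 30% of £31,960 = £9,588
Total before cap: £31,960 + £9,588 = £41,548
Cap at £56,050: £41,548 is within the cap, no reduction.

£41,548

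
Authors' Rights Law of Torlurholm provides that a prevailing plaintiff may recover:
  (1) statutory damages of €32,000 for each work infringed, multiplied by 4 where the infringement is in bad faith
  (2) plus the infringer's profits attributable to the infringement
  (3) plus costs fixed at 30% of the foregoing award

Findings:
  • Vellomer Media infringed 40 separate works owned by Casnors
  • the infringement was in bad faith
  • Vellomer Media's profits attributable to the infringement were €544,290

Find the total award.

Statutory damages: 40 × €32,000 = €1,280,000
Multiplied by 4: 4 × €1,280,000 = €5,120,000
Combined award: €5,120,000 + €544,290 = €5,664,290
Costs: 30% of €5,664,290 = €1,699,287
Award plus costs: €5,664,290 + €1,699,287 = €7,363,577

€7,363,577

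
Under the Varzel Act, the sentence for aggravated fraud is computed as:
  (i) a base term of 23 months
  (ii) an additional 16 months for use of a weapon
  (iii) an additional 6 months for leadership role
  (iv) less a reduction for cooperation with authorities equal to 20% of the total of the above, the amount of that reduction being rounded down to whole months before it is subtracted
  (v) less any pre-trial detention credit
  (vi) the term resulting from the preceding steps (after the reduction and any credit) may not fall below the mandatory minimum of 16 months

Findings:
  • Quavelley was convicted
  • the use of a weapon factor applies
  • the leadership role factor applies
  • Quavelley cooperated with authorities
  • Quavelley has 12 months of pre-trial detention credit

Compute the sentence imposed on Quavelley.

Use of a weapon enhancement: +16 months
Leadership role enhancement: +6 months
Adjusted term: 23 months + 16 months + 6 months = 45 months
Cooperation with authorities reduction: 20% of 45 months = 9 months (rounded down)
After reduction: 45 − 9 = 36 months
Less pre-trial detention credit: 36 months − 12 months = 24 months
Minimum 16 months: 24 months meets the minimum, no increase.

24 months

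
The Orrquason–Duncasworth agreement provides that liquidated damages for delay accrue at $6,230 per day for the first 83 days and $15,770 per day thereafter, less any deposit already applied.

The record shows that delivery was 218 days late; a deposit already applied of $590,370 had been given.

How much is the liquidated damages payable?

First 83 days: 83 × $6,230 = $517,090
Remaining days: (218 − 83) × $15,770 = $2,128,950
Accrued per-day damages: $517,090 + $2,128,950 = $2,646,040
Less deposit already applied: $2,646,040 − $590,370 = $2,055,670

$2,055,670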